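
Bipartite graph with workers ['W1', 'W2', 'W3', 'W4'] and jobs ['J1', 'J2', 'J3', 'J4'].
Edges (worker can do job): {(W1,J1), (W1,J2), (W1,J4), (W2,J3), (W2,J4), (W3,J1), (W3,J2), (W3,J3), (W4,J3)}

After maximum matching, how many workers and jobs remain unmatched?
Unmatched: 0 workers, 0 jobs

Maximum matching size: 4
Workers: 4 total, 4 matched, 0 unmatched
Jobs: 4 total, 4 matched, 0 unmatched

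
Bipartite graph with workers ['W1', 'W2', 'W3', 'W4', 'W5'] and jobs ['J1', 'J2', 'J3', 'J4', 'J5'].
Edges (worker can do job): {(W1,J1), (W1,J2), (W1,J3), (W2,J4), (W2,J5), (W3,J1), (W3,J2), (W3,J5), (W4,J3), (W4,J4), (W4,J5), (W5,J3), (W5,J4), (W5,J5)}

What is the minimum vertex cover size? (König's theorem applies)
Minimum vertex cover size = 5

By König's theorem: in bipartite graphs,
min vertex cover = max matching = 5

Maximum matching has size 5, so minimum vertex cover also has size 5.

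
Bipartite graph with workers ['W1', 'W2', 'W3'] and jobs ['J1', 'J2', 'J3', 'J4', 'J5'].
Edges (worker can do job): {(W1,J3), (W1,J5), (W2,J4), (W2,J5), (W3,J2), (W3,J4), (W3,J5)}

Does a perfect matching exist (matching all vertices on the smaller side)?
Yes, perfect matching exists (size 3)

Perfect matching: {(W1,J3), (W2,J4), (W3,J5)}
All 3 vertices on the smaller side are matched.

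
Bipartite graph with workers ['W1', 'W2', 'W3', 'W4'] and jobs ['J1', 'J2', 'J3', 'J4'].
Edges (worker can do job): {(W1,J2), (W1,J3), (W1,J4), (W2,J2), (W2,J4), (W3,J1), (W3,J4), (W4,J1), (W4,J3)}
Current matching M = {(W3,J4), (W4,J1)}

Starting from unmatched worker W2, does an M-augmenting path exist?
Yes: W2 → J2

An M-augmenting path alternates non-matching / matching edges, starting and ending at unmatched vertices.
Path: W2 → J2
(J2 is unmatched in M, so the path is augmenting.)
Flipping edges along this path would increase |M| from 2 to 3.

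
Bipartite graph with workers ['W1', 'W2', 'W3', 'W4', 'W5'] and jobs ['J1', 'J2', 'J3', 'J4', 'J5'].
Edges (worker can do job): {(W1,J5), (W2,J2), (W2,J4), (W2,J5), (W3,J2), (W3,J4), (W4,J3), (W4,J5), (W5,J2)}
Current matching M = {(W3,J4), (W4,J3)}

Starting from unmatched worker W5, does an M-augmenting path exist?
Yes: W5 → J2

An M-augmenting path alternates non-matching / matching edges, starting and ending at unmatched vertices.
Path: W5 → J2
(J2 is unmatched in M, so the path is augmenting.)
Flipping edges along this path would increase |M| from 2 to 3.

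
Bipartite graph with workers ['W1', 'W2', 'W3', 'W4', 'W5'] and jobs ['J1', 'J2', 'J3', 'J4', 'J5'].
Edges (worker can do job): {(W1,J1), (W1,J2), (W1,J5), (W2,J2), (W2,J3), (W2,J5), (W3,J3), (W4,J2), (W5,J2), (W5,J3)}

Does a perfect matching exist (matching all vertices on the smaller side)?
No, maximum matching has size 4 < 5

Maximum matching has size 4, need 5 for perfect matching.
Unmatched workers: ['W4']
Unmatched jobs: ['J4']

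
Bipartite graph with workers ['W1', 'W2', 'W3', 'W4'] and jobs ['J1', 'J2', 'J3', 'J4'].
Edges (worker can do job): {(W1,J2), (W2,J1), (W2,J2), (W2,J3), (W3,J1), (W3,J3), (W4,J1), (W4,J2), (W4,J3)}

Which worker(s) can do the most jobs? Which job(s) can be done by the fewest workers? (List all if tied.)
Most versatile: W2, W4 (3 jobs); Least covered: J4 (0 workers)

Worker degrees (jobs they can do): W1:1, W2:3, W3:2, W4:3
Job degrees (workers who can do it): J1:3, J2:3, J3:3, J4:0

Maximum worker degree is 3, achieved by: W2, W4
Minimum job degree is 0, achieved by: J4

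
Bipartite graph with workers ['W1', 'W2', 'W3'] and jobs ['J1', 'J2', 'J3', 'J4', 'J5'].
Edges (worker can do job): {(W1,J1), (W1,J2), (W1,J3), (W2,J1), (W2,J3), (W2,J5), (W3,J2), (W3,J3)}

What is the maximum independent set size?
Maximum independent set = 5

By König's theorem:
- Min vertex cover = Max matching = 3
- Max independent set = Total vertices - Min vertex cover
- Max independent set = 8 - 3 = 5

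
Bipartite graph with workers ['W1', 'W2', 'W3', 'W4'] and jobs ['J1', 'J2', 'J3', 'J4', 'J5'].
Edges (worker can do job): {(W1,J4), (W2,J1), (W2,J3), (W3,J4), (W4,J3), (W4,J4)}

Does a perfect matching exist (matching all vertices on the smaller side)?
No, maximum matching has size 3 < 4

Maximum matching has size 3, need 4 for perfect matching.
Unmatched workers: ['W1']
Unmatched jobs: ['J5', 'J2']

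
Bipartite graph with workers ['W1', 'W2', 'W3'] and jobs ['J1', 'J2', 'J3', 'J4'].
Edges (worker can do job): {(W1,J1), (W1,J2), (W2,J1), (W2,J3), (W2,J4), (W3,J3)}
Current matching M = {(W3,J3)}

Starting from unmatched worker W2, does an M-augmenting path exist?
Yes: W2 → J4

An M-augmenting path alternates non-matching / matching edges, starting and ending at unmatched vertices.
Path: W2 → J4
(J4 is unmatched in M, so the path is augmenting.)
Flipping edges along this path would increase |M| from 1 to 2.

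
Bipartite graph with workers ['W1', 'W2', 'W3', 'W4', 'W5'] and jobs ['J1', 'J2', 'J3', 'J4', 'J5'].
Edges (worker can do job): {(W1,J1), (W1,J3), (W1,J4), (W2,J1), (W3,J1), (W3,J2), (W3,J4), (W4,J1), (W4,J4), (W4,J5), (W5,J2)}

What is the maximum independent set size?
Maximum independent set = 5

By König's theorem:
- Min vertex cover = Max matching = 5
- Max independent set = Total vertices - Min vertex cover
- Max independent set = 10 - 5 = 5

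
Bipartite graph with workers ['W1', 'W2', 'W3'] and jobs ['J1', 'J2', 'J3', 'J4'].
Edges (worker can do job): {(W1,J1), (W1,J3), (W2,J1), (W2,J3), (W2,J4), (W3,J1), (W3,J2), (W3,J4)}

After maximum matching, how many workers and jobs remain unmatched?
Unmatched: 0 workers, 1 jobs

Maximum matching size: 3
Workers: 3 total, 3 matched, 0 unmatched
Jobs: 4 total, 3 matched, 1 unmatched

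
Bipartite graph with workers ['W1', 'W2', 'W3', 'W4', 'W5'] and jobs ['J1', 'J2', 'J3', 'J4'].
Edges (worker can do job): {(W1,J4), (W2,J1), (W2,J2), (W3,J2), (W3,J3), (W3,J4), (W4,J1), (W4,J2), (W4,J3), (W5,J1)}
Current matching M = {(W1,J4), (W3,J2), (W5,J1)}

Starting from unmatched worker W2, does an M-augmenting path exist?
Yes: W2 → J2 → W3 → J3

An M-augmenting path alternates non-matching / matching edges, starting and ending at unmatched vertices.
Path: W2 → J2 → W3 → J3
(J3 is unmatched in M, so the path is augmenting.)
Flipping edges along this path would increase |M| from 3 to 4.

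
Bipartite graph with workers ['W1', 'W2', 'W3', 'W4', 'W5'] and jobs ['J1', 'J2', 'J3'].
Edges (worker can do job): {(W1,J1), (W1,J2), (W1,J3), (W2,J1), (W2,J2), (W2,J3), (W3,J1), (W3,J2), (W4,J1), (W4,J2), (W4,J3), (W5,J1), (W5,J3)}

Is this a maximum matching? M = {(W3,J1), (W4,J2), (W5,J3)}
Yes, size 3 is maximum

Proposed matching has size 3.
Maximum matching size for this graph: 3.

This is a maximum matching.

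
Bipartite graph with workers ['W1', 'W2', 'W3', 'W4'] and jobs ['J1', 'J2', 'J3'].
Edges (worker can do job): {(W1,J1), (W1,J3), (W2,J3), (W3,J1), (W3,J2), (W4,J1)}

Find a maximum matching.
Matching: {(W1,J3), (W3,J2), (W4,J1)}

Maximum matching (size 3):
  W1 → J3
  W3 → J2
  W4 → J1

Each worker is assigned to at most one job, and each job to at most one worker.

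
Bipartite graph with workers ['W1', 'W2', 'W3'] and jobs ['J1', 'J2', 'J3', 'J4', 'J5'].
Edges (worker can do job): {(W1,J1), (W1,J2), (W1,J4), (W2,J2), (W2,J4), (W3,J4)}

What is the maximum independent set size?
Maximum independent set = 5

By König's theorem:
- Min vertex cover = Max matching = 3
- Max independent set = Total vertices - Min vertex cover
- Max independent set = 8 - 3 = 5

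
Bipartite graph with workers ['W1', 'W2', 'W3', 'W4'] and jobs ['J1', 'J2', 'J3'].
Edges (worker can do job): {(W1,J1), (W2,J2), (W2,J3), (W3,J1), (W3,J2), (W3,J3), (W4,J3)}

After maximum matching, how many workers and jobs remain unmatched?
Unmatched: 1 workers, 0 jobs

Maximum matching size: 3
Workers: 4 total, 3 matched, 1 unmatched
Jobs: 3 total, 3 matched, 0 unmatched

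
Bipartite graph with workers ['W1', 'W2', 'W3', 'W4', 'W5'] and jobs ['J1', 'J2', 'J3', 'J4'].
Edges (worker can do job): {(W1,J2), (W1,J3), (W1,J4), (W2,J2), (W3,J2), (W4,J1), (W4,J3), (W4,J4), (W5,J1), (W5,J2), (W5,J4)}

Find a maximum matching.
Matching: {(W1,J3), (W3,J2), (W4,J4), (W5,J1)}

Maximum matching (size 4):
  W1 → J3
  W3 → J2
  W4 → J4
  W5 → J1

Each worker is assigned to at most one job, and each job to at most one worker.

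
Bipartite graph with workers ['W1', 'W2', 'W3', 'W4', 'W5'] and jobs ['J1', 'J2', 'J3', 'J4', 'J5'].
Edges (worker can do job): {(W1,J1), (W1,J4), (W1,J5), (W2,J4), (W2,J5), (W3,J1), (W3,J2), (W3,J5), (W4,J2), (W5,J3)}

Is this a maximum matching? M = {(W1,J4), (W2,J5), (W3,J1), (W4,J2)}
No, size 4 is not maximum

Proposed matching has size 4.
Maximum matching size for this graph: 5.

This is NOT maximum - can be improved to size 5.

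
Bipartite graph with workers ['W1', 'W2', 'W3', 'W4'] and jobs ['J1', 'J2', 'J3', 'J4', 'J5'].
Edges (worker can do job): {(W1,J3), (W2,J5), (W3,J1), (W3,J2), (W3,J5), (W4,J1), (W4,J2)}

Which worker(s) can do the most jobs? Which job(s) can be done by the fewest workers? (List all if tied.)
Most versatile: W3 (3 jobs); Least covered: J4 (0 workers)

Worker degrees (jobs they can do): W1:1, W2:1, W3:3, W4:2
Job degrees (workers who can do it): J1:2, J2:2, J3:1, J4:0, J5:2

Maximum worker degree is 3, achieved by: W3
Minimum job degree is 0, achieved by: J4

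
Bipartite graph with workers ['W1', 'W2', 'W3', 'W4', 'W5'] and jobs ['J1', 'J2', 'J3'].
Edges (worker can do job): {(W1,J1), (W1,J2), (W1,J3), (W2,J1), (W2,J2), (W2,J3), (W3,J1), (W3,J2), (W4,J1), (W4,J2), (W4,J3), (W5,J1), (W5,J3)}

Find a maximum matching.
Matching: {(W3,J1), (W4,J2), (W5,J3)}

Maximum matching (size 3):
  W3 → J1
  W4 → J2
  W5 → J3

Each worker is assigned to at most one job, and each job to at most one worker.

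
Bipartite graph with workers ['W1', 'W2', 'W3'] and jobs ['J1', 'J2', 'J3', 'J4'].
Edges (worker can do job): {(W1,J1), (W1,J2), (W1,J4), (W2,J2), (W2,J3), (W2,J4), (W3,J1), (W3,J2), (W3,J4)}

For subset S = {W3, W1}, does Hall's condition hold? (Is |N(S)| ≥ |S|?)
Yes: |N(S)| = 3, |S| = 2

Subset S = {W3, W1}
Neighbors N(S) = {J1, J2, J4}

|N(S)| = 3, |S| = 2
Hall's condition: |N(S)| ≥ |S| is satisfied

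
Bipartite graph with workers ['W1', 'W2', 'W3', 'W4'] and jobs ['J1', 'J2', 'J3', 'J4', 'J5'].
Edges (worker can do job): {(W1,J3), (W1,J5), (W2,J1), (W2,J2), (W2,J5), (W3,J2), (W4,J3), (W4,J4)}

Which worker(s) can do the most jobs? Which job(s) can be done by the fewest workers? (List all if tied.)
Most versatile: W2 (3 jobs); Least covered: J1, J4 (1 workers)

Worker degrees (jobs they can do): W1:2, W2:3, W3:1, W4:2
Job degrees (workers who can do it): J1:1, J2:2, J3:2, J4:1, J5:2

Maximum worker degree is 3, achieved by: W2
Minimum job degree is 1, achieved by: J1, J4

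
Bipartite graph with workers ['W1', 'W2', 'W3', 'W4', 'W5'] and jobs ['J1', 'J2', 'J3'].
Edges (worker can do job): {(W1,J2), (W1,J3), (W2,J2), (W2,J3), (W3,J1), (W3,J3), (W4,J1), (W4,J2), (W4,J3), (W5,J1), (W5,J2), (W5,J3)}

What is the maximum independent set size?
Maximum independent set = 5

By König's theorem:
- Min vertex cover = Max matching = 3
- Max independent set = Total vertices - Min vertex cover
- Max independent set = 8 - 3 = 5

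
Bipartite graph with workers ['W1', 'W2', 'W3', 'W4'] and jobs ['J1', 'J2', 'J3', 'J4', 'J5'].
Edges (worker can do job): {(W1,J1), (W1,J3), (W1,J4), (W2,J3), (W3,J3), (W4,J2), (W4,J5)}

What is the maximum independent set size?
Maximum independent set = 6

By König's theorem:
- Min vertex cover = Max matching = 3
- Max independent set = Total vertices - Min vertex cover
- Max independent set = 9 - 3 = 6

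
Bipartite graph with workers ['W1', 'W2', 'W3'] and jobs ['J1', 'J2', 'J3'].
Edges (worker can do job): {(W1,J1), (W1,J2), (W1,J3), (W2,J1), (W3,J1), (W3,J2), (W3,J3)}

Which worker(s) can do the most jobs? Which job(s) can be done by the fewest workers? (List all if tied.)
Most versatile: W1, W3 (3 jobs); Least covered: J2, J3 (2 workers)

Worker degrees (jobs they can do): W1:3, W2:1, W3:3
Job degrees (workers who can do it): J1:3, J2:2, J3:2

Maximum worker degree is 3, achieved by: W1, W3
Minimum job degree is 2, achieved by: J2, J3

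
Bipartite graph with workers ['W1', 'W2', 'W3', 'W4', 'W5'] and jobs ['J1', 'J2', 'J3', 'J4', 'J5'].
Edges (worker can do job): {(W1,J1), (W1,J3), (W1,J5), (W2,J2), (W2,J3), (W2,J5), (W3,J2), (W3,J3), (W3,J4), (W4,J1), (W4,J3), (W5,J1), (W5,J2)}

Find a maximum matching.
Matching: {(W1,J5), (W2,J2), (W3,J4), (W4,J3), (W5,J1)}

Maximum matching (size 5):
  W1 → J5
  W2 → J2
  W3 → J4
  W4 → J3
  W5 → J1

Each worker is assigned to at most one job, and each job to at most one worker.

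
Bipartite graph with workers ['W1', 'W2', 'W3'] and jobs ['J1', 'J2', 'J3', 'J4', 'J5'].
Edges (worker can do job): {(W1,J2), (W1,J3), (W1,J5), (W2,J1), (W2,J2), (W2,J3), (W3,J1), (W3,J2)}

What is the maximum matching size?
Maximum matching size = 3

Maximum matching: {(W1,J3), (W2,J2), (W3,J1)}
Size: 3

This assigns 3 workers to 3 distinct jobs.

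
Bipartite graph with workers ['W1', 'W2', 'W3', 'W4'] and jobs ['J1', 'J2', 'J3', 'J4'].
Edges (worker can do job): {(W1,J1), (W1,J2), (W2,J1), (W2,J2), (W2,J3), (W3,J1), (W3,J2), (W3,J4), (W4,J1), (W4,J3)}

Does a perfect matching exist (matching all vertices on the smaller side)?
Yes, perfect matching exists (size 4)

Perfect matching: {(W1,J2), (W2,J3), (W3,J4), (W4,J1)}
All 4 vertices on the smaller side are matched.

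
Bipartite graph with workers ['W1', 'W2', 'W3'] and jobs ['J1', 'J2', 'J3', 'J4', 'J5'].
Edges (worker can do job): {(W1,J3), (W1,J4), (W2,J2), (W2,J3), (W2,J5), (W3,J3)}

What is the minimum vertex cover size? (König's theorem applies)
Minimum vertex cover size = 3

By König's theorem: in bipartite graphs,
min vertex cover = max matching = 3

Maximum matching has size 3, so minimum vertex cover also has size 3.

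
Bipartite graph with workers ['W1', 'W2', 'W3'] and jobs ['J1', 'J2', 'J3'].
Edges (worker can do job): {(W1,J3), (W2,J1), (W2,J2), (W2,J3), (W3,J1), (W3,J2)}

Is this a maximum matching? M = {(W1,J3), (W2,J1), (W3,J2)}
Yes, size 3 is maximum

Proposed matching has size 3.
Maximum matching size for this graph: 3.

This is a maximum matching.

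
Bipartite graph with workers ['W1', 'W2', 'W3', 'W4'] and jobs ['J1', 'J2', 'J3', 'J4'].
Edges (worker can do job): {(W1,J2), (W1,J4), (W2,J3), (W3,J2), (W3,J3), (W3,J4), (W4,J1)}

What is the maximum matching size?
Maximum matching size = 4

Maximum matching: {(W1,J2), (W2,J3), (W3,J4), (W4,J1)}
Size: 4

This assigns 4 workers to 4 distinct jobs.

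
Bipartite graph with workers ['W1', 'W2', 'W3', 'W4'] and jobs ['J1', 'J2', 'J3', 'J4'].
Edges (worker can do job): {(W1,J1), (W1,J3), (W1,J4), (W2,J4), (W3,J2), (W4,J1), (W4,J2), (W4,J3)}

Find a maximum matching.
Matching: {(W1,J1), (W2,J4), (W3,J2), (W4,J3)}

Maximum matching (size 4):
  W1 → J1
  W2 → J4
  W3 → J2
  W4 → J3

Each worker is assigned to at most one job, and each job to at most one worker.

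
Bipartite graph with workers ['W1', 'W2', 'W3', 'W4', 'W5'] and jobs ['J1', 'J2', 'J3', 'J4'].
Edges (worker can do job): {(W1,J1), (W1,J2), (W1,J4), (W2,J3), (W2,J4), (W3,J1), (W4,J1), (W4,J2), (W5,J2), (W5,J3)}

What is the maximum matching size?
Maximum matching size = 4

Maximum matching: {(W1,J4), (W2,J3), (W3,J1), (W5,J2)}
Size: 4

This assigns 4 workers to 4 distinct jobs.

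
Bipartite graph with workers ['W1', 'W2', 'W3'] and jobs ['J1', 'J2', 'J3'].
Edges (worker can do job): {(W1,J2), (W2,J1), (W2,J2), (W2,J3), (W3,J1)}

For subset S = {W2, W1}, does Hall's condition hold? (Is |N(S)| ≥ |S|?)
Yes: |N(S)| = 3, |S| = 2

Subset S = {W2, W1}
Neighbors N(S) = {J1, J2, J3}

|N(S)| = 3, |S| = 2
Hall's condition: |N(S)| ≥ |S| is satisfied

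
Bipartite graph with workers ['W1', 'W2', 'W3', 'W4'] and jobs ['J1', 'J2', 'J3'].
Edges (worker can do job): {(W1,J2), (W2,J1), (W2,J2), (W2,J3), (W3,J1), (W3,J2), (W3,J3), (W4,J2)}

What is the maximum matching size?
Maximum matching size = 3

Maximum matching: {(W2,J3), (W3,J1), (W4,J2)}
Size: 3

This assigns 3 workers to 3 distinct jobs.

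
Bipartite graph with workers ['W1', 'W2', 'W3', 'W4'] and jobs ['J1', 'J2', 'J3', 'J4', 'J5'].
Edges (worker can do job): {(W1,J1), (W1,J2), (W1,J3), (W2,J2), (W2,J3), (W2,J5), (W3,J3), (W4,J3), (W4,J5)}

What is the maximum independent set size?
Maximum independent set = 5

By König's theorem:
- Min vertex cover = Max matching = 4
- Max independent set = Total vertices - Min vertex cover
- Max independent set = 9 - 4 = 5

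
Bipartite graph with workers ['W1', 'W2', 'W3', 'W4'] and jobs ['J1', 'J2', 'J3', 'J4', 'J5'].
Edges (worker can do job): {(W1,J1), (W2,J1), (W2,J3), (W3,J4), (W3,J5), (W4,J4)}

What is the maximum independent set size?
Maximum independent set = 5

By König's theorem:
- Min vertex cover = Max matching = 4
- Max independent set = Total vertices - Min vertex cover
- Max independent set = 9 - 4 = 5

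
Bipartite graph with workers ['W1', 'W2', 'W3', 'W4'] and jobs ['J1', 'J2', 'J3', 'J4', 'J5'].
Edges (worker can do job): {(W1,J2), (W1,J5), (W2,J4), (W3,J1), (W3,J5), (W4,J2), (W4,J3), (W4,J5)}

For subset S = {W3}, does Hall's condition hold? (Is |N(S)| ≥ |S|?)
Yes: |N(S)| = 2, |S| = 1

Subset S = {W3}
Neighbors N(S) = {J1, J5}

|N(S)| = 2, |S| = 1
Hall's condition: |N(S)| ≥ |S| is satisfied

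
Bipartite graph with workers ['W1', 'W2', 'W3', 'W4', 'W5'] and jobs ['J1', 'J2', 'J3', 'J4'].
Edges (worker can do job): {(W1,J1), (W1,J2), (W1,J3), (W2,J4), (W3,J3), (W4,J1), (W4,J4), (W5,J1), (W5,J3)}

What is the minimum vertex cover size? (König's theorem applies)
Minimum vertex cover size = 4

By König's theorem: in bipartite graphs,
min vertex cover = max matching = 4

Maximum matching has size 4, so minimum vertex cover also has size 4.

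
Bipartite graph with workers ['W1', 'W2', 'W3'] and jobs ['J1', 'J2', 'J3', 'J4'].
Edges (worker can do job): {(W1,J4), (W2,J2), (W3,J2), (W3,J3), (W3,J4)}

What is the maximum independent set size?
Maximum independent set = 4

By König's theorem:
- Min vertex cover = Max matching = 3
- Max independent set = Total vertices - Min vertex cover
- Max independent set = 7 - 3 = 4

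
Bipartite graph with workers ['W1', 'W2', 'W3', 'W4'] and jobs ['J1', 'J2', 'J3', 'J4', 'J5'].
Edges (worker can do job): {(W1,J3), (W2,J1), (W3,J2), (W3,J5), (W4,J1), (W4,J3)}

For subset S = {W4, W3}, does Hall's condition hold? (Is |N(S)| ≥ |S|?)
Yes: |N(S)| = 4, |S| = 2

Subset S = {W4, W3}
Neighbors N(S) = {J1, J2, J3, J5}

|N(S)| = 4, |S| = 2
Hall's condition: |N(S)| ≥ |S| is satisfied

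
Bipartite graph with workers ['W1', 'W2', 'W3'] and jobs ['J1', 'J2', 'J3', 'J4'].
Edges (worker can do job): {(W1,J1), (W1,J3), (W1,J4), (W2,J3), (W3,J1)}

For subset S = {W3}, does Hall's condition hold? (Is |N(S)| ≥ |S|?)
Yes: |N(S)| = 1, |S| = 1

Subset S = {W3}
Neighbors N(S) = {J1}

|N(S)| = 1, |S| = 1
Hall's condition: |N(S)| ≥ |S| is satisfied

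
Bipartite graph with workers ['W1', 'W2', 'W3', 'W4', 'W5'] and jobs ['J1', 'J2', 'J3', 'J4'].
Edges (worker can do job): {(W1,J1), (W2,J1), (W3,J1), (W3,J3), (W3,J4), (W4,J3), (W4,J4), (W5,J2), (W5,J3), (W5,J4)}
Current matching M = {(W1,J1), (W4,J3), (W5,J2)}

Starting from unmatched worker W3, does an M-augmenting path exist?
Yes: W3 → J4

An M-augmenting path alternates non-matching / matching edges, starting and ending at unmatched vertices.
Path: W3 → J4
(J4 is unmatched in M, so the path is augmenting.)
Flipping edges along this path would increase |M| from 3 to 4.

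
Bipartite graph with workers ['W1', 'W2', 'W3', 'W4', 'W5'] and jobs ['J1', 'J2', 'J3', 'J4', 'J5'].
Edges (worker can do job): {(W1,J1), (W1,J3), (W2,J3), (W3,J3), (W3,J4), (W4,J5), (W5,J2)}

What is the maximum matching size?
Maximum matching size = 5

Maximum matching: {(W1,J1), (W2,J3), (W3,J4), (W4,J5), (W5,J2)}
Size: 5

This assigns 5 workers to 5 distinct jobs.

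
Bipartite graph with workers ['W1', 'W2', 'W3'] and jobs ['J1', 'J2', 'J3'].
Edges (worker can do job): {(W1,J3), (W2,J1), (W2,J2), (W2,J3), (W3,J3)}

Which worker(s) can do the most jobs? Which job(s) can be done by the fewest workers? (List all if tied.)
Most versatile: W2 (3 jobs); Least covered: J1, J2 (1 workers)

Worker degrees (jobs they can do): W1:1, W2:3, W3:1
Job degrees (workers who can do it): J1:1, J2:1, J3:3

Maximum worker degree is 3, achieved by: W2
Minimum job degree is 1, achieved by: J1, J2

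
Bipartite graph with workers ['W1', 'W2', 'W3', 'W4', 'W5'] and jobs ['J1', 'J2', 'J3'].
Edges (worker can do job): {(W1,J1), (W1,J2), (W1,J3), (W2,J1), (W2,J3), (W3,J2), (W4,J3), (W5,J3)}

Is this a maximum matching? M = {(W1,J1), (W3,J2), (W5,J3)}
Yes, size 3 is maximum

Proposed matching has size 3.
Maximum matching size for this graph: 3.

This is a maximum matching.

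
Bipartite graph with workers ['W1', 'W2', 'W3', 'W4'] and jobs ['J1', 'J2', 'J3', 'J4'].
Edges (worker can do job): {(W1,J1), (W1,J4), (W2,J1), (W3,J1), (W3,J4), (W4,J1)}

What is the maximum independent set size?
Maximum independent set = 6

By König's theorem:
- Min vertex cover = Max matching = 2
- Max independent set = Total vertices - Min vertex cover
- Max independent set = 8 - 2 = 6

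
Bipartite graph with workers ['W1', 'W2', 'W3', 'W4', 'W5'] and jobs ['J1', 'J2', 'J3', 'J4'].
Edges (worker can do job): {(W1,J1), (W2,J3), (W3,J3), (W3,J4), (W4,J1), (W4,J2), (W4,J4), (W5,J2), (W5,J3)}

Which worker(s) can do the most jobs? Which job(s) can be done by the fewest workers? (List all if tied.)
Most versatile: W4 (3 jobs); Least covered: J1, J2, J4 (2 workers)

Worker degrees (jobs they can do): W1:1, W2:1, W3:2, W4:3, W5:2
Job degrees (workers who can do it): J1:2, J2:2, J3:3, J4:2

Maximum worker degree is 3, achieved by: W4
Minimum job degree is 2, achieved by: J1, J2, J4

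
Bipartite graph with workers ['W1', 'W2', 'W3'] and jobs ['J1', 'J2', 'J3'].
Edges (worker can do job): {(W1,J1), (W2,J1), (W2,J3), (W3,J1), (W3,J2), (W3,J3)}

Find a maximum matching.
Matching: {(W1,J1), (W2,J3), (W3,J2)}

Maximum matching (size 3):
  W1 → J1
  W2 → J3
  W3 → J2

Each worker is assigned to at most one job, and each job to at most one worker.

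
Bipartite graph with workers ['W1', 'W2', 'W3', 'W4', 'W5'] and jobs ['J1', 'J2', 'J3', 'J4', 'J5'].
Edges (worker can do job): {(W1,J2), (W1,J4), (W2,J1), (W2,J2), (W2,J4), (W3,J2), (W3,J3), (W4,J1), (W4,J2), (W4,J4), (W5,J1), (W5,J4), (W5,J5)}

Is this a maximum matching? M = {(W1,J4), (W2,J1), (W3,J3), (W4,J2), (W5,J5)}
Yes, size 5 is maximum

Proposed matching has size 5.
Maximum matching size for this graph: 5.

This is a maximum matching.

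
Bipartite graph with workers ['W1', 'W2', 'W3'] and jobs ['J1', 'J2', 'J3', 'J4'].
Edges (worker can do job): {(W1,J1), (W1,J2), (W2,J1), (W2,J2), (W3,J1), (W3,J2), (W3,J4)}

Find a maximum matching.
Matching: {(W1,J2), (W2,J1), (W3,J4)}

Maximum matching (size 3):
  W1 → J2
  W2 → J1
  W3 → J4

Each worker is assigned to at most one job, and each job to at most one worker.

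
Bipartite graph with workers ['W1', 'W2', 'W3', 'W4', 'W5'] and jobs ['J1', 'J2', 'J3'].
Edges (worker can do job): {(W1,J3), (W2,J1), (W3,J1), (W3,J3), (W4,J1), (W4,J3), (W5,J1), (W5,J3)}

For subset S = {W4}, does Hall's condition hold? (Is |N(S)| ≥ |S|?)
Yes: |N(S)| = 2, |S| = 1

Subset S = {W4}
Neighbors N(S) = {J1, J3}

|N(S)| = 2, |S| = 1
Hall's condition: |N(S)| ≥ |S| is satisfied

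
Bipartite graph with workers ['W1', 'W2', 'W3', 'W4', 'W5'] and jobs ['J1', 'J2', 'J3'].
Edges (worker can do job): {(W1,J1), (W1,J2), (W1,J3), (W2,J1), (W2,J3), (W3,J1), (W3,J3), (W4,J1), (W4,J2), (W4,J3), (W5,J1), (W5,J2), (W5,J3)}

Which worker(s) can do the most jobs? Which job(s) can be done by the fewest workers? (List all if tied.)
Most versatile: W1, W4, W5 (3 jobs); Least covered: J2 (3 workers)

Worker degrees (jobs they can do): W1:3, W2:2, W3:2, W4:3, W5:3
Job degrees (workers who can do it): J1:5, J2:3, J3:5

Maximum worker degree is 3, achieved by: W1, W4, W5
Minimum job degree is 3, achieved by: J2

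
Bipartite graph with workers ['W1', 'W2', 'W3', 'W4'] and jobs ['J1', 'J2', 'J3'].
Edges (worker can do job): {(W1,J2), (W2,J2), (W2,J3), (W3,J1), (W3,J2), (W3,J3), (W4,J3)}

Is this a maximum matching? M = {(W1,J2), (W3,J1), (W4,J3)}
Yes, size 3 is maximum

Proposed matching has size 3.
Maximum matching size for this graph: 3.

This is a maximum matching.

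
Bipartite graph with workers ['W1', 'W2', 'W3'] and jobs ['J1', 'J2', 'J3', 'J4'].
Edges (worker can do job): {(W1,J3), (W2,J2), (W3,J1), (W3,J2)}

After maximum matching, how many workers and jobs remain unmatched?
Unmatched: 0 workers, 1 jobs

Maximum matching size: 3
Workers: 3 total, 3 matched, 0 unmatched
Jobs: 4 total, 3 matched, 1 unmatched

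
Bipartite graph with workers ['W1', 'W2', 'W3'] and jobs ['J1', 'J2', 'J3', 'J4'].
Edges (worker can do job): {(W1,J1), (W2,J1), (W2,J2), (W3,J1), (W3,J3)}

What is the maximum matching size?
Maximum matching size = 3

Maximum matching: {(W1,J1), (W2,J2), (W3,J3)}
Size: 3

This assigns 3 workers to 3 distinct jobs.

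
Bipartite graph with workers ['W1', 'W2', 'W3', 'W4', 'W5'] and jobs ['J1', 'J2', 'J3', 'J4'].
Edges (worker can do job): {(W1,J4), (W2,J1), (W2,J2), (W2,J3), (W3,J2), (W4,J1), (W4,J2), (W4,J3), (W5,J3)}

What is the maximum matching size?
Maximum matching size = 4

Maximum matching: {(W1,J4), (W3,J2), (W4,J1), (W5,J3)}
Size: 4

This assigns 4 workers to 4 distinct jobs.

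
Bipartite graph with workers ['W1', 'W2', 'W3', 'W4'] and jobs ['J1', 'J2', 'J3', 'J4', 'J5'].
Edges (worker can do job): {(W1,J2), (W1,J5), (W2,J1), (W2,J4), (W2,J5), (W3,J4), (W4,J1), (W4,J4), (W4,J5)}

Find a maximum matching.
Matching: {(W1,J2), (W2,J1), (W3,J4), (W4,J5)}

Maximum matching (size 4):
  W1 → J2
  W2 → J1
  W3 → J4
  W4 → J5

Each worker is assigned to at most one job, and each job to at most one worker.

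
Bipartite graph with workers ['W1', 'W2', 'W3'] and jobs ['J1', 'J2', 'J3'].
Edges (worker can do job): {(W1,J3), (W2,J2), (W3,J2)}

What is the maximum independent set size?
Maximum independent set = 4

By König's theorem:
- Min vertex cover = Max matching = 2
- Max independent set = Total vertices - Min vertex cover
- Max independent set = 6 - 2 = 4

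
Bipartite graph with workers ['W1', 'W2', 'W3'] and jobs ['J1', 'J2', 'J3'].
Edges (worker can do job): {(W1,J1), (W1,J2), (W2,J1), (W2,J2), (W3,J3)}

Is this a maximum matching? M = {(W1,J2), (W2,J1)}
No, size 2 is not maximum

Proposed matching has size 2.
Maximum matching size for this graph: 3.

This is NOT maximum - can be improved to size 3.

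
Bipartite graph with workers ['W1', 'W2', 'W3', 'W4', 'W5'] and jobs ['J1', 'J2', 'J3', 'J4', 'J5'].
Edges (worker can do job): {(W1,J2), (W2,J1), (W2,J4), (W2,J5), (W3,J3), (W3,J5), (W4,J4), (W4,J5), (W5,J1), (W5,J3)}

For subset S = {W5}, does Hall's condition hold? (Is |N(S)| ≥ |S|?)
Yes: |N(S)| = 2, |S| = 1

Subset S = {W5}
Neighbors N(S) = {J1, J3}

|N(S)| = 2, |S| = 1
Hall's condition: |N(S)| ≥ |S| is satisfied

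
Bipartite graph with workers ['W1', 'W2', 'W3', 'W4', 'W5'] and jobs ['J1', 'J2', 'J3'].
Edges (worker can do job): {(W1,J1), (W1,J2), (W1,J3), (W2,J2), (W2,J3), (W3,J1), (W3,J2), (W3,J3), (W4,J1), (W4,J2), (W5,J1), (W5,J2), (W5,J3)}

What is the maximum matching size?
Maximum matching size = 3

Maximum matching: {(W3,J3), (W4,J2), (W5,J1)}
Size: 3

This assigns 3 workers to 3 distinct jobs.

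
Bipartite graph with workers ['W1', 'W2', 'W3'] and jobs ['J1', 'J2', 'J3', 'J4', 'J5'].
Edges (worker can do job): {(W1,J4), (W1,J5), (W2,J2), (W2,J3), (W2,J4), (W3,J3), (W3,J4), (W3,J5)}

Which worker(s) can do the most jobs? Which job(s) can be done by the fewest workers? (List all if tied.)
Most versatile: W2, W3 (3 jobs); Least covered: J1 (0 workers)

Worker degrees (jobs they can do): W1:2, W2:3, W3:3
Job degrees (workers who can do it): J1:0, J2:1, J3:2, J4:3, J5:2

Maximum worker degree is 3, achieved by: W2, W3
Minimum job degree is 0, achieved by: J1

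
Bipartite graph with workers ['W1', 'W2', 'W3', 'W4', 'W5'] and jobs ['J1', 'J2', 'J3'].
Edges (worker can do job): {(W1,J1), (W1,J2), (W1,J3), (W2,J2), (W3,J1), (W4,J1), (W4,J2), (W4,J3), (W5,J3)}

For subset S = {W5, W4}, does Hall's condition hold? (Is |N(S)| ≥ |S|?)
Yes: |N(S)| = 3, |S| = 2

Subset S = {W5, W4}
Neighbors N(S) = {J1, J2, J3}

|N(S)| = 3, |S| = 2
Hall's condition: |N(S)| ≥ |S| is satisfied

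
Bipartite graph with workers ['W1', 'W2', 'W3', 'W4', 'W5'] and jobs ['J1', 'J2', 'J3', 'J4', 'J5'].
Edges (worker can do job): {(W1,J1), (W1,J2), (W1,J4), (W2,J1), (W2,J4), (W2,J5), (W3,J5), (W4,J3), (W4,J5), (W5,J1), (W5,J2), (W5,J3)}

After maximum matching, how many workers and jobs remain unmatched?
Unmatched: 0 workers, 0 jobs

Maximum matching size: 5
Workers: 5 total, 5 matched, 0 unmatched
Jobs: 5 total, 5 matched, 0 unmatched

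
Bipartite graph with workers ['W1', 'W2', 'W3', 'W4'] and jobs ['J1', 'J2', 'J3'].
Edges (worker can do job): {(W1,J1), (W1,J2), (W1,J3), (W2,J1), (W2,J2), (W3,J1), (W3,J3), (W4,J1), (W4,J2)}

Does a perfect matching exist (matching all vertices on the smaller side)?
Yes, perfect matching exists (size 3)

Perfect matching: {(W1,J1), (W3,J3), (W4,J2)}
All 3 vertices on the smaller side are matched.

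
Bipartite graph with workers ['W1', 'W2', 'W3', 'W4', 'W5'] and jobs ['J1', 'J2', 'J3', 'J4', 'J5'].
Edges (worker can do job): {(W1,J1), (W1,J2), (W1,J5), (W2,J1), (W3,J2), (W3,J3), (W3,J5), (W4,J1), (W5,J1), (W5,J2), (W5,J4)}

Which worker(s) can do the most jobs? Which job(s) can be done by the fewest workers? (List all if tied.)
Most versatile: W1, W3, W5 (3 jobs); Least covered: J3, J4 (1 workers)

Worker degrees (jobs they can do): W1:3, W2:1, W3:3, W4:1, W5:3
Job degrees (workers who can do it): J1:4, J2:3, J3:1, J4:1, J5:2

Maximum worker degree is 3, achieved by: W1, W3, W5
Minimum job degree is 1, achieved by: J3, J4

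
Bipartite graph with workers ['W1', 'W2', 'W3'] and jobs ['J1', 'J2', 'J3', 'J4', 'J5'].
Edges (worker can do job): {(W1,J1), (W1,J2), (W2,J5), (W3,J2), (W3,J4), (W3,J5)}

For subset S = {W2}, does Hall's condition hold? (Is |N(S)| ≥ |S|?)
Yes: |N(S)| = 1, |S| = 1

Subset S = {W2}
Neighbors N(S) = {J5}

|N(S)| = 1, |S| = 1
Hall's condition: |N(S)| ≥ |S| is satisfied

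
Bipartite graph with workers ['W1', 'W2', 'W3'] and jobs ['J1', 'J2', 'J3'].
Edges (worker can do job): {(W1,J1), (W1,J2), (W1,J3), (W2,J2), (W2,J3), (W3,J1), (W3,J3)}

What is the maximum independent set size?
Maximum independent set = 3

By König's theorem:
- Min vertex cover = Max matching = 3
- Max independent set = Total vertices - Min vertex cover
- Max independent set = 6 - 3 = 3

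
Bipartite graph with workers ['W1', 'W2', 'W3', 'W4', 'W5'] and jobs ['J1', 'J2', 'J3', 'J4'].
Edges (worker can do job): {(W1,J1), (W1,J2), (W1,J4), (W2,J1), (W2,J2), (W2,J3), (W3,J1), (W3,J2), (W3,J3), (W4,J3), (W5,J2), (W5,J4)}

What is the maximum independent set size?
Maximum independent set = 5

By König's theorem:
- Min vertex cover = Max matching = 4
- Max independent set = Total vertices - Min vertex cover
- Max independent set = 9 - 4 = 5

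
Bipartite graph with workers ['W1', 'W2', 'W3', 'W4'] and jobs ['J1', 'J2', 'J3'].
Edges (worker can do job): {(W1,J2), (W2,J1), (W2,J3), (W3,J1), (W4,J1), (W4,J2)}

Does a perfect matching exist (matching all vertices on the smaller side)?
Yes, perfect matching exists (size 3)

Perfect matching: {(W1,J2), (W2,J3), (W4,J1)}
All 3 vertices on the smaller side are matched.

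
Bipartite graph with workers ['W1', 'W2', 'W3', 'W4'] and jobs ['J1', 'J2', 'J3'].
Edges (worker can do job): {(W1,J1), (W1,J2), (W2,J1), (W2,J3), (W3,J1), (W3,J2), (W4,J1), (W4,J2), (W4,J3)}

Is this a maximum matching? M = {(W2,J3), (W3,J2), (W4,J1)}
Yes, size 3 is maximum

Proposed matching has size 3.
Maximum matching size for this graph: 3.

This is a maximum matching.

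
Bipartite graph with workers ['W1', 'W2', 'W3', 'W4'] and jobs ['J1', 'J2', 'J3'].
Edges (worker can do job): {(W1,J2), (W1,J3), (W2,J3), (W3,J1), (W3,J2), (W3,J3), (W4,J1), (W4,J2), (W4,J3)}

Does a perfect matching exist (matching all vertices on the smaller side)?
Yes, perfect matching exists (size 3)

Perfect matching: {(W1,J2), (W3,J3), (W4,J1)}
All 3 vertices on the smaller side are matched.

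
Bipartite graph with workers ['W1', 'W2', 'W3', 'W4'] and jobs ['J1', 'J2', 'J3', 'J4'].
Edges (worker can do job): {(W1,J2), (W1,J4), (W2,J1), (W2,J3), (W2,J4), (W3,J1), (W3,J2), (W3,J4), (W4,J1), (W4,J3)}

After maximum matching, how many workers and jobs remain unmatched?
Unmatched: 0 workers, 0 jobs

Maximum matching size: 4
Workers: 4 total, 4 matched, 0 unmatched
Jobs: 4 total, 4 matched, 0 unmatched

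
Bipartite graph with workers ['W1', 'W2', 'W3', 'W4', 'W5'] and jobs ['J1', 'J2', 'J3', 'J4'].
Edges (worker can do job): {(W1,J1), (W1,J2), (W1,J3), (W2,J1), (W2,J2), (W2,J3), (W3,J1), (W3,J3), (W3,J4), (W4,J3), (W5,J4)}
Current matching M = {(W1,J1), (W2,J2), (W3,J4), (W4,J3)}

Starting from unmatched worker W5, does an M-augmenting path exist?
No augmenting path from W5

Alternating search from W5 reaches jobs: {J1, J2, J3, J4}.
Every reachable job is already matched in M, and following those matched edges back to workers exposes no further unvisited jobs.
No M-augmenting path from W5 exists.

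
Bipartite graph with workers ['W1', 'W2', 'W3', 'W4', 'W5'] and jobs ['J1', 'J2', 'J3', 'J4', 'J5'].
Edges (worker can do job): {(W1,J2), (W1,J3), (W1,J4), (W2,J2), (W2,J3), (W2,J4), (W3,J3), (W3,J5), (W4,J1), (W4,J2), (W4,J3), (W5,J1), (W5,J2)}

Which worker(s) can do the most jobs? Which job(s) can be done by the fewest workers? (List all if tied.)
Most versatile: W1, W2, W4 (3 jobs); Least covered: J5 (1 workers)

Worker degrees (jobs they can do): W1:3, W2:3, W3:2, W4:3, W5:2
Job degrees (workers who can do it): J1:2, J2:4, J3:4, J4:2, J5:1

Maximum worker degree is 3, achieved by: W1, W2, W4
Minimum job degree is 1, achieved by: J5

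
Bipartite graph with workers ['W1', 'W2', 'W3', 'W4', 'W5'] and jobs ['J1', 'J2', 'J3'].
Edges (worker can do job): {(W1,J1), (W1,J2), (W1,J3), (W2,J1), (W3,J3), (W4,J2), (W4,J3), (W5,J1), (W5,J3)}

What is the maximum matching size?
Maximum matching size = 3

Maximum matching: {(W3,J3), (W4,J2), (W5,J1)}
Size: 3

This assigns 3 workers to 3 distinct jobs.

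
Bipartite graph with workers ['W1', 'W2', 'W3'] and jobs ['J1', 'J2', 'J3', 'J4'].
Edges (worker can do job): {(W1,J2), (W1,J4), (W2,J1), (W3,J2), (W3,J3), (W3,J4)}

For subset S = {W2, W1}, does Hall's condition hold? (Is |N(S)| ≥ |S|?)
Yes: |N(S)| = 3, |S| = 2

Subset S = {W2, W1}
Neighbors N(S) = {J1, J2, J4}

|N(S)| = 3, |S| = 2
Hall's condition: |N(S)| ≥ |S| is satisfied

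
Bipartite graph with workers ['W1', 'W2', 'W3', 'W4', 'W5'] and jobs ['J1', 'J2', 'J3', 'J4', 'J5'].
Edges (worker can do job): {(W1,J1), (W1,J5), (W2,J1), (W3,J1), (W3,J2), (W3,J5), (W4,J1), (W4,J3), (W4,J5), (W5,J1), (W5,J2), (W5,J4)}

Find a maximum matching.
Matching: {(W1,J5), (W2,J1), (W3,J2), (W4,J3), (W5,J4)}

Maximum matching (size 5):
  W1 → J5
  W2 → J1
  W3 → J2
  W4 → J3
  W5 → J4

Each worker is assigned to at most one job, and each job to at most one worker.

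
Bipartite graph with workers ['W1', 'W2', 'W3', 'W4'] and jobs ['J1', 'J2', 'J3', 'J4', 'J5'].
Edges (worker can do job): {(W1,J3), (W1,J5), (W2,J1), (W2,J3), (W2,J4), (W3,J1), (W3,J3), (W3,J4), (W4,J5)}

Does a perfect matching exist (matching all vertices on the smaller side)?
Yes, perfect matching exists (size 4)

Perfect matching: {(W1,J3), (W2,J1), (W3,J4), (W4,J5)}
All 4 vertices on the smaller side are matched.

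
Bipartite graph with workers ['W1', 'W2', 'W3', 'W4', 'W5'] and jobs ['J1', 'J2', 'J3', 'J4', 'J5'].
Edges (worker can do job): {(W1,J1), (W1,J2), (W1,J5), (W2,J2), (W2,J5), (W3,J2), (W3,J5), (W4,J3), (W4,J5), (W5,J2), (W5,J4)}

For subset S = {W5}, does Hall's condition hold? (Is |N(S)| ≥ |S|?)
Yes: |N(S)| = 2, |S| = 1

Subset S = {W5}
Neighbors N(S) = {J2, J4}

|N(S)| = 2, |S| = 1
Hall's condition: |N(S)| ≥ |S| is satisfied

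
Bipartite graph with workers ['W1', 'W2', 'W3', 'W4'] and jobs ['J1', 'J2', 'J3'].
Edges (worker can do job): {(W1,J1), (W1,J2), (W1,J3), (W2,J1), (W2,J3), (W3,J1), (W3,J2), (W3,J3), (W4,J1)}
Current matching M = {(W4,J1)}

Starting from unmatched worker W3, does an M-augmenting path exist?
Yes: W3 → J2

An M-augmenting path alternates non-matching / matching edges, starting and ending at unmatched vertices.
Path: W3 → J2
(J2 is unmatched in M, so the path is augmenting.)
Flipping edges along this path would increase |M| from 1 to 2.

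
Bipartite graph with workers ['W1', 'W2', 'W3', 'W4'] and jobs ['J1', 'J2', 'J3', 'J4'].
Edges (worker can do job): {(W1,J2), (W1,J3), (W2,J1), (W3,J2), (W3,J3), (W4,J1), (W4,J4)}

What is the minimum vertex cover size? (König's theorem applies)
Minimum vertex cover size = 4

By König's theorem: in bipartite graphs,
min vertex cover = max matching = 4

Maximum matching has size 4, so minimum vertex cover also has size 4.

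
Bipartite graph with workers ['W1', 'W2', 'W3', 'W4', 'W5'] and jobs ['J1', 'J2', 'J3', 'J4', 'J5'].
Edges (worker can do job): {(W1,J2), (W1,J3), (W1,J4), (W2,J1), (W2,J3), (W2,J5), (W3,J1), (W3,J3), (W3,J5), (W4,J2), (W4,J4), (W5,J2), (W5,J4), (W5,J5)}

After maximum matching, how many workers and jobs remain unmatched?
Unmatched: 0 workers, 0 jobs

Maximum matching size: 5
Workers: 5 total, 5 matched, 0 unmatched
Jobs: 5 total, 5 matched, 0 unmatched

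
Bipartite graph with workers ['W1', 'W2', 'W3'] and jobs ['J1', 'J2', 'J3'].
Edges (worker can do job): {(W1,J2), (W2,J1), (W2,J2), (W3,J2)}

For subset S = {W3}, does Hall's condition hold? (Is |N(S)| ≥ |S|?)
Yes: |N(S)| = 1, |S| = 1

Subset S = {W3}
Neighbors N(S) = {J2}

|N(S)| = 1, |S| = 1
Hall's condition: |N(S)| ≥ |S| is satisfied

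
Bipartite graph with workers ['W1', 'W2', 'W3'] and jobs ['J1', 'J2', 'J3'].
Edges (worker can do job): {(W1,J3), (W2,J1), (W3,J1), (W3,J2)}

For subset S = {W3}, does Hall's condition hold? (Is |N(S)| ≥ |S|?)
Yes: |N(S)| = 2, |S| = 1

Subset S = {W3}
Neighbors N(S) = {J1, J2}

|N(S)| = 2, |S| = 1
Hall's condition: |N(S)| ≥ |S| is satisfied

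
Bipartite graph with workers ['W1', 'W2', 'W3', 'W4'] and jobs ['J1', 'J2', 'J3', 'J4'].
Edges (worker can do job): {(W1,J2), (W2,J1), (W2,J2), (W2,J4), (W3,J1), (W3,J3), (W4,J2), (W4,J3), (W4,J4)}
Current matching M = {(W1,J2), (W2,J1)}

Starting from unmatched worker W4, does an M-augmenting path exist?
Yes: W4 → J4

An M-augmenting path alternates non-matching / matching edges, starting and ending at unmatched vertices.
Path: W4 → J4
(J4 is unmatched in M, so the path is augmenting.)
Flipping edges along this path would increase |M| from 2 to 3.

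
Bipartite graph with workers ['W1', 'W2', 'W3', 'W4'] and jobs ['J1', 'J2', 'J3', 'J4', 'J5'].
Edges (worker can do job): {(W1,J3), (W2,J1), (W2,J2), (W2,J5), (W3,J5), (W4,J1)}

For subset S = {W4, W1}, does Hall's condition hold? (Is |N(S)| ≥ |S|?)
Yes: |N(S)| = 2, |S| = 2

Subset S = {W4, W1}
Neighbors N(S) = {J1, J3}

|N(S)| = 2, |S| = 2
Hall's condition: |N(S)| ≥ |S| is satisfied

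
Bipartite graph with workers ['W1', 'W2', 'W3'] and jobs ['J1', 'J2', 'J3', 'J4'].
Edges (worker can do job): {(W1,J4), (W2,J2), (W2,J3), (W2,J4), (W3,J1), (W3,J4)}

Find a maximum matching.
Matching: {(W1,J4), (W2,J3), (W3,J1)}

Maximum matching (size 3):
  W1 → J4
  W2 → J3
  W3 → J1

Each worker is assigned to at most one job, and each job to at most one worker.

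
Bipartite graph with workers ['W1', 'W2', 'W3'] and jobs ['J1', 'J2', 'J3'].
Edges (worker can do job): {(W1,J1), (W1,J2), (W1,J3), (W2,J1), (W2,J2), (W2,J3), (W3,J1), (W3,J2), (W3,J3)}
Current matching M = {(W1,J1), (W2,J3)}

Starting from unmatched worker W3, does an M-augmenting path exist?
Yes: W3 → J2

An M-augmenting path alternates non-matching / matching edges, starting and ending at unmatched vertices.
Path: W3 → J2
(J2 is unmatched in M, so the path is augmenting.)
Flipping edges along this path would increase |M| from 2 to 3.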